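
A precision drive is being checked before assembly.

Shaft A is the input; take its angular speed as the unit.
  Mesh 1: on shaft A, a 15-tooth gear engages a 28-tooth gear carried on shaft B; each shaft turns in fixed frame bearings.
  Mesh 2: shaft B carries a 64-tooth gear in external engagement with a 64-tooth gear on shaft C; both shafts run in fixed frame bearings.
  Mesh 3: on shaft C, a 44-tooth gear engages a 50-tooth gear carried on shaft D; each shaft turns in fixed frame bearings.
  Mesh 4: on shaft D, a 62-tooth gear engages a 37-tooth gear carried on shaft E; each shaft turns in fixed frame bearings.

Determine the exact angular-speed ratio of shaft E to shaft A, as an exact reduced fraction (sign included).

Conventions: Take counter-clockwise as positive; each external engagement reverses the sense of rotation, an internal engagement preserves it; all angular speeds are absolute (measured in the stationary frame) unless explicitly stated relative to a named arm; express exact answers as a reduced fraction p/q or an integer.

class = fixed-axis compound train [4 meshes; 4 ratios multiply, 4 sense flips]
mesh 1 [15T→28T]: running ratio 15/28, sense −
mesh 2 [64T→64T]: running ratio 15/28, sense +
mesh 3 [44T→50T]: running ratio 33/70, sense −
mesh 4 [62T→37T]: running ratio 1023/1295, sense +
ω_out/ω_in = 1023/1295

1023/1295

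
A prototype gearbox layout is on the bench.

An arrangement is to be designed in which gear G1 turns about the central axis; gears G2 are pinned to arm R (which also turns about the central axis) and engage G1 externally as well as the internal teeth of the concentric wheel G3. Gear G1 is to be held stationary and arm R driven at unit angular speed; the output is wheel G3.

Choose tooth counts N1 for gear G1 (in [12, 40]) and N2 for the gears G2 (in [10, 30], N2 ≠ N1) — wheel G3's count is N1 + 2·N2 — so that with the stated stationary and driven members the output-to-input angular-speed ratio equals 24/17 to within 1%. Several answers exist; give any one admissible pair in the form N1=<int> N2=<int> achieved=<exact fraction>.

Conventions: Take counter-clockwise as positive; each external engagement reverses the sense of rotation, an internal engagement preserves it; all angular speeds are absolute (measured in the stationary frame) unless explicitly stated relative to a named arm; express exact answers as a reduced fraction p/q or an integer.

design class (target 24/17): planetary set
Willis with ω_sun = 0: ω_ring/ω_arm = (N1+N3)/N3; set equal to 24/17  ⇒  N3/N1 = 1/(24/17 − 1) = 17/7
N3 = N1 + 2·N2  ⇒  N2/N1 = (N3/N1 − 1)/2 = (17/7 − 1)/2 = 5/7
smallest multiple with N1 ≥ 12 and N2 ≥ 10: k = 2  ⇒  N1 = 2·7 = 14, N2 = 2·5 = 10 (N1 ≤ 40, N2 ≤ 30, N2 ≠ N1 ✓), N3 = 14 + 2·10 = 34
check: (N1+N3)/N3 with N1 = 14, N3 = 34 gives 24/17; |achieved − target| = 0 ≤ 6/425 ✓

N1=14 N2=10 achieved=24/17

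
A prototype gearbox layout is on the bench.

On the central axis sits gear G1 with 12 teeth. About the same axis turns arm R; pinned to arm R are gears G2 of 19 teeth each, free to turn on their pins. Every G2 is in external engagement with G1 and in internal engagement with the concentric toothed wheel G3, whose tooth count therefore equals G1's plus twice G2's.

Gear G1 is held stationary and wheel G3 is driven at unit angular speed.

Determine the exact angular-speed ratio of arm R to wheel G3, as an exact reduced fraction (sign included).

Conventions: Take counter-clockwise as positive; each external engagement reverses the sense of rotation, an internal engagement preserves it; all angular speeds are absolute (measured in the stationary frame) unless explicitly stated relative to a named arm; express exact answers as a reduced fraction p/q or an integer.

planetary set (12T centre, 19T on arm, 50T internal) — Willis relation
ring teeth: 12 + 2·19 = 50
12(ω_sun−ω_arm) = −50(ω_ring−ω_arm),  ω_sun = 0, ω_ring = 1
12(0−ω_arm) = −50(1−ω_arm)  ⇒  62·ω_arm = 50  ⇒  ω_arm = 25/31
ω_out/ω_in = 25/31

25/31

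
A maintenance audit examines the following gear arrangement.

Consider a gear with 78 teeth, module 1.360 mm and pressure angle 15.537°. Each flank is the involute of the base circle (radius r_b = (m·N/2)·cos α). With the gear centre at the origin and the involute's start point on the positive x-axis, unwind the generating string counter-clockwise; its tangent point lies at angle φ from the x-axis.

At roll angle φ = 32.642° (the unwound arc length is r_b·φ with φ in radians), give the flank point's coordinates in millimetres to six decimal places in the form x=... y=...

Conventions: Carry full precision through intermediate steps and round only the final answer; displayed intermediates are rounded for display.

class = single-mesh tooth geometry [base-circle involute, m = 1.360, 78T]
pitch radius r_p = m·N/2 = 1.360·78/2 = 53.040000
base radius r_b = r_p·cos α = 53.040000·cos 15.537° = 51.101795
roll angle φ = 32.642° = 0.56971037 rad
x = r_b·(cos φ + φ·sin φ) = 58.733965
y = r_b·(sin φ − φ·cos φ) = 3.048705

x=58.733965 y=3.048705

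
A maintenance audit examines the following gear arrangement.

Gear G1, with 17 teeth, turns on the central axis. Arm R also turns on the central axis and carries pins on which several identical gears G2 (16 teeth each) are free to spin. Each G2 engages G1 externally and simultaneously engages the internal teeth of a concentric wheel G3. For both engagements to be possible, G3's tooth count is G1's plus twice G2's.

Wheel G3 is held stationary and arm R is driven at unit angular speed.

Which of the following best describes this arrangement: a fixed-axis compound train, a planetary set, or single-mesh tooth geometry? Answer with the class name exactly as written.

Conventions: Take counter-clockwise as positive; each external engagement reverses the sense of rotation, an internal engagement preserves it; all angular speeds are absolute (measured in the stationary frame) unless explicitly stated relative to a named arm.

planetary set

topology: planetary set — G1 17T / G2 16T / G3 49T, arm = carrier (Willis)
classification: planetary set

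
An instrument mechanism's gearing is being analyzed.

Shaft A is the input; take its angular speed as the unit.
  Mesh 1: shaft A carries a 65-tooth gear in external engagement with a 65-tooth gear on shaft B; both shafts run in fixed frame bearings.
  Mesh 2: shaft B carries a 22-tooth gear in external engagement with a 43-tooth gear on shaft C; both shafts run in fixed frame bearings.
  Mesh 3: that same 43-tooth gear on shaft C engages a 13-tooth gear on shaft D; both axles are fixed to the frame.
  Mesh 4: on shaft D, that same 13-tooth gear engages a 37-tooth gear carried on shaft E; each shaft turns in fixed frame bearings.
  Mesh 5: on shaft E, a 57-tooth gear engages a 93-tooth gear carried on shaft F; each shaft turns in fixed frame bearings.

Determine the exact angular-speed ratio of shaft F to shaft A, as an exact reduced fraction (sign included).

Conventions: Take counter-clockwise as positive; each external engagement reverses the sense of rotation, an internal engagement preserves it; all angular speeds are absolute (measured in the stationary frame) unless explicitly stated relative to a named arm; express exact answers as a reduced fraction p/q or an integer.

-418/1147

class = fixed-axis compound train [5 meshes; 5 ratios multiply, 5 sense flips]
mesh 1 [65T→65T]: running ratio 1, sense −
mesh 2 [22T→43T]: running ratio 22/43, sense +
mesh 3 [43T→13T]: running ratio 22/13, sense −
mesh 4 [13T→37T]: running ratio 22/37, sense +
mesh 5 [57T→93T]: running ratio 418/1147, sense −
ω_out/ω_in = -418/1147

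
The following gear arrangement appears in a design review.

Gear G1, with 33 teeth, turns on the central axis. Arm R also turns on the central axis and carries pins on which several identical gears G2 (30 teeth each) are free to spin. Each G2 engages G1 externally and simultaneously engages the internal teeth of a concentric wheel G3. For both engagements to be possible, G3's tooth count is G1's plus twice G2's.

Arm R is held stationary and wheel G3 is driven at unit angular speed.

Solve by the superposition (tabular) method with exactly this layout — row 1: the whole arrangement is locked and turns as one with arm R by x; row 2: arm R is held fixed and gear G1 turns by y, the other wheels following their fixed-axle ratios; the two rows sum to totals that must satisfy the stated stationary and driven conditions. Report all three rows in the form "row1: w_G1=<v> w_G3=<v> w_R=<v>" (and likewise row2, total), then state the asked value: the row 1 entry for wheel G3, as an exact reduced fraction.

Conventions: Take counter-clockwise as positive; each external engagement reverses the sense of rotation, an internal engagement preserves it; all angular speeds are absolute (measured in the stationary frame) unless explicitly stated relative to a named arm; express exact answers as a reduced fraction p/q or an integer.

row1: w_G1=0 w_G3=0 w_R=0
row2: w_G1=-31/11 w_G3=1 w_R=0
total: w_G1=-31/11 w_G3=1 w_R=0
asked value: 0

topology: planetary set — G1 33T / G2 30T / G3 93T, arm = carrier (Willis)
row 1 — lock + rotate with arm: ω_sun = ω_ring = ω_arm = x
row 2 — arm fixed, fixed-axis ratios: sun y, ring −(33/93)·y, arm 0
boundary: total ω_arm = x = 0 and total ω_ring = x − (33/93)·y = 1  ⇒  y = -31/11, x = 0
row 2 ring = −(33/93)·(-31/11) = 1
totals (row 1 + row 2): sun 0 + (-31/11) = -31/11, ring 0 + 1 = 1, arm 0 + 0 = 0
asked cell (row1, ring) = 0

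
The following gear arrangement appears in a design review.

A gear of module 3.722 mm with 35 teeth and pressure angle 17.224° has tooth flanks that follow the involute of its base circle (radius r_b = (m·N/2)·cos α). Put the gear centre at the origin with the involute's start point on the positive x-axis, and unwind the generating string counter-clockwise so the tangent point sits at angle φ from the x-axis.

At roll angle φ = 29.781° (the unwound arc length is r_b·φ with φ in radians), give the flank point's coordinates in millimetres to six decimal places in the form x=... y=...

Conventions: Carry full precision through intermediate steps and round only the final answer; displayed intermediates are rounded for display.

recognized (one wheel, involute flank): single-mesh tooth geometry, m = 3.722, N = 35
pitch radius r_p = m·N/2 = 3.722·35/2 = 65.135000
base radius r_b = r_p·cos α = 65.135000·cos 17.224° = 62.213983
roll angle φ = 29.781° = 0.51977650 rad
x = r_b·(cos φ + φ·sin φ) = 70.058918
y = r_b·(sin φ − φ·cos φ) = 2.834248

x=70.058918 y=2.834248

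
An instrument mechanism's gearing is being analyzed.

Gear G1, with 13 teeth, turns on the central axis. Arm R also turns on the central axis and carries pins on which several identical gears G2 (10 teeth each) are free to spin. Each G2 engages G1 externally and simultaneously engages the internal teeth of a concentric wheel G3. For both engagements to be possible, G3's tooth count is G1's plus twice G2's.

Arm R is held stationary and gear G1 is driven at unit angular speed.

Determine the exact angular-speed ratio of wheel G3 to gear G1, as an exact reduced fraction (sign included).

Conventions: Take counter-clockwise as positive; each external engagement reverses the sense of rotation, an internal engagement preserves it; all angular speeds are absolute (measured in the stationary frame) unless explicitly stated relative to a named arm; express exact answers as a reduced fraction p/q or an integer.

-13/33

topology: planetary set — G1 13T / G2 10T / G3 33T, arm = carrier (Willis)
ring teeth: 13 + 2·10 = 33
13(ω_sun−ω_arm) = −33(ω_ring−ω_arm),  ω_arm = 0, ω_sun = 1
ω_ring = 0 − (13/33)(1−0) = -13/33
ω_out/ω_in = -13/33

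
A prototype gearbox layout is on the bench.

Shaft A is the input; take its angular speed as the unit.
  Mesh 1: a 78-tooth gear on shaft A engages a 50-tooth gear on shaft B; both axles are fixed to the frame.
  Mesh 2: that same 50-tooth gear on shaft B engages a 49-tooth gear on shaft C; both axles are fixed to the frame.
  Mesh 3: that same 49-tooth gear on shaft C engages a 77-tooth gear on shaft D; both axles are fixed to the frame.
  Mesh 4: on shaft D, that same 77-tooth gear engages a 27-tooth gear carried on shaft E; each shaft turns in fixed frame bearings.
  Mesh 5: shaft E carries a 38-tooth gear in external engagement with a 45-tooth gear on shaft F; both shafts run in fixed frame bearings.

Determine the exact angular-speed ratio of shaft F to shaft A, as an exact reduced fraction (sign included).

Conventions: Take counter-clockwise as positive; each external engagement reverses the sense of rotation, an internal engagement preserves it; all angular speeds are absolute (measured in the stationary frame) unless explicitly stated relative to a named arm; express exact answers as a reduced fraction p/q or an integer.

-988/405

class = fixed-axis compound train [5 meshes; 5 ratios multiply, 5 sense flips]
mesh 1 [78T→50T]: running ratio 39/25, sense −
mesh 2 [50T→49T]: running ratio 78/49, sense +
mesh 3 [49T→77T]: running ratio 78/77, sense −
mesh 4 [77T→27T]: running ratio 26/9, sense +
mesh 5 [38T→45T]: running ratio 988/405, sense −
ω_out/ω_in = -988/405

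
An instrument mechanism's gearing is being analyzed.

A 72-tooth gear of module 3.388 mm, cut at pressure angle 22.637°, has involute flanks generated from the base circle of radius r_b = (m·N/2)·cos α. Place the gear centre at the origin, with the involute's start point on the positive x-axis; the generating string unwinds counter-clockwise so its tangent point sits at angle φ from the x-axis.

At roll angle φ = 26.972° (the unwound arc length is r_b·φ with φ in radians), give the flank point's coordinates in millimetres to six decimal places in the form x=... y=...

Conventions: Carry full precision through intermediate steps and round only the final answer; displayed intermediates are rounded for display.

x=124.362516 y=3.828468

topology: single-mesh involute geometry — m = 3.388, N = 72
pitch radius r_p = m·N/2 = 3.388·72/2 = 121.968000
base radius r_b = r_p·cos α = 121.968000·cos 22.637° = 112.571812
roll angle φ = 26.972° = 0.47075021 rad
x = r_b·(cos φ + φ·sin φ) = 124.362516
y = r_b·(sin φ − φ·cos φ) = 3.828468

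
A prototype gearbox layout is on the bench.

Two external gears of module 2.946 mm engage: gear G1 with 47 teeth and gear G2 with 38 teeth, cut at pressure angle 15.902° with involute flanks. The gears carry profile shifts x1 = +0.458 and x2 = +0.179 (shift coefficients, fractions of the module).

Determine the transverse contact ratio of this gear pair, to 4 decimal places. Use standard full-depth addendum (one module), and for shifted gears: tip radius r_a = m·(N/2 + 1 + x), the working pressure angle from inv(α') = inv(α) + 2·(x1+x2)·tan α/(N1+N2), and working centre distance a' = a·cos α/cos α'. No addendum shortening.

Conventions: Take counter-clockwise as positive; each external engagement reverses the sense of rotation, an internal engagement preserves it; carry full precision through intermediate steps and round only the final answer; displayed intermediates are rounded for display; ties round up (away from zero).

1.8231

class = single-mesh tooth geometry [involute pair 47T × 38T, m = 2.946]
base radii: r_b1 = 66.581651, r_b2 = 53.831973
tip radii: r_a1 = 73.526268, r_a2 = 59.447334
inv(α') = inv(15.902°) + 2·(+0.458+0.179)·tan α/(47+38) = 0.01162305  ⇒  α' = 18.45569°
a' = a·cos α / cos α' = 125.2050·cos 15.902°/cos 18.45569° = 126.942430
action lengths: √(r_a1²−r_b1²) = 31.192882, √(r_a2²−r_b2²) = 25.221107
base pitch p_b = π·m·cos α = 8.900954
CR = (31.192882 + 25.221107 − 126.942430·sin 18.45569°)/8.900954 = 1.823139
contact ratio ≈ 1.8231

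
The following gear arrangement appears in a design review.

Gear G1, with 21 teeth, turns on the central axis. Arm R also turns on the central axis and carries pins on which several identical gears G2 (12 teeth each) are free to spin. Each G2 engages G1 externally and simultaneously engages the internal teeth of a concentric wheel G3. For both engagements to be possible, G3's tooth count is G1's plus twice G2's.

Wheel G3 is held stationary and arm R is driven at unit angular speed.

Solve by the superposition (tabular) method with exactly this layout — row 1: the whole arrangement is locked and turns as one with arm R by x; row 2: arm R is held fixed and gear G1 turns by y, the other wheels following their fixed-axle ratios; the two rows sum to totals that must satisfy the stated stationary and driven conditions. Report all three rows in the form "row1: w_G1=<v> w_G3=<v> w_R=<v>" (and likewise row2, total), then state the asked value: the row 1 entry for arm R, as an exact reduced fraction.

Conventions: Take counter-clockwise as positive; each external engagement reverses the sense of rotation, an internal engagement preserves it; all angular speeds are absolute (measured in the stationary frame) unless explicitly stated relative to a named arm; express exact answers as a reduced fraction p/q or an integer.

topology: planetary set — G1 21T / G2 12T / G3 45T, arm = carrier (Willis)
row 1: whole set turns with the arm by x
row 2 — arm fixed, fixed-axis ratios: sun y, ring −(21/45)·y, arm 0
boundary: total ω_ring = x − (21/45)·y = 0 and total ω_arm = x = 1  ⇒  y = 15/7, x = 1
row 2 ring = −(21/45)·15/7 = -1
totals (row 1 + row 2): sun 1 + 15/7 = 22/7, ring 1 + (-1) = 0, arm 1 + 0 = 1
asked cell (row1, arm) = 1

row1: w_G1=1 w_G3=1 w_R=1
row2: w_G1=15/7 w_G3=-1 w_R=0
total: w_G1=22/7 w_G3=0 w_R=1
asked value: 1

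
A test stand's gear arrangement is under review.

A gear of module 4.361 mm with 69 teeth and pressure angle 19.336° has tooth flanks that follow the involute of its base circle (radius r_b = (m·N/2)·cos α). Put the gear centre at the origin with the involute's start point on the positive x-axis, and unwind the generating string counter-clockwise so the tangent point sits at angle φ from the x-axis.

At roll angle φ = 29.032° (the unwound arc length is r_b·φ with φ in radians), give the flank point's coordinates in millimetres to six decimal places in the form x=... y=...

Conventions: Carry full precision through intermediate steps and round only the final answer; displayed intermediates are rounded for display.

topology: single-mesh involute geometry — m = 4.361, N = 69
pitch radius r_p = m·N/2 = 4.361·69/2 = 150.454500
base radius r_b = r_p·cos α = 150.454500·cos 19.336° = 141.967828
roll angle φ = 29.032° = 0.50670399 rad
x = r_b·(cos φ + φ·sin φ) = 159.039636
y = r_b·(sin φ − φ·cos φ) = 5.999844

x=159.039636 y=5.999844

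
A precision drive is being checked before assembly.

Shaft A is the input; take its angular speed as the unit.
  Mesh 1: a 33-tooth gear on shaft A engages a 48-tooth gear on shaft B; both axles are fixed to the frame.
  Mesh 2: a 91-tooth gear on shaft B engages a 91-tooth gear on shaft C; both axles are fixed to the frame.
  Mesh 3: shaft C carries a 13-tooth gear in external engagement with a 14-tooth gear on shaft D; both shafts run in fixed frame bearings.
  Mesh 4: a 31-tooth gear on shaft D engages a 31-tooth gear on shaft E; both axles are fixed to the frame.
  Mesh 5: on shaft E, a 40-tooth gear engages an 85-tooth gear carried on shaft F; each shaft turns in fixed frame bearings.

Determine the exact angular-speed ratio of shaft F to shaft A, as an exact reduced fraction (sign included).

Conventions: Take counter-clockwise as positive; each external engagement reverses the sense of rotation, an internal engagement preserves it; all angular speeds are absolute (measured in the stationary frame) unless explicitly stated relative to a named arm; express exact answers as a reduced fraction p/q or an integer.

class = fixed-axis compound train [5 meshes; 5 ratios multiply, 5 sense flips]
mesh 1 [33T→48T]: running ratio 11/16, sense −
mesh 2 [91T→91T]: running ratio 11/16, sense +
mesh 3 [13T→14T]: running ratio 143/224, sense −
mesh 4 [31T→31T]: running ratio 143/224, sense +
mesh 5 [40T→85T]: running ratio 143/476, sense −
ω_out/ω_in = -143/476

-143/476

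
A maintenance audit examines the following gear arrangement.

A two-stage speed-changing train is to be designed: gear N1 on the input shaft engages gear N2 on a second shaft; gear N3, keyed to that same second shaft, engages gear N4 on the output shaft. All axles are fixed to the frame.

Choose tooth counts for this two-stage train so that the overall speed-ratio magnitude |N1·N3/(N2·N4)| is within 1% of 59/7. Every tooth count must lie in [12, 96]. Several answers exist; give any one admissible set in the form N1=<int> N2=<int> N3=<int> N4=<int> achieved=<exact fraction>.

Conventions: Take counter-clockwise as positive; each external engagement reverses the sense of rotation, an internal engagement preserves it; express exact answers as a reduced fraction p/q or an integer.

topology: fixed-axis compound train — 2 stages, target 59/7
target = 59/7 in lowest terms: an exact hit needs N1·N3 = k·59 and N2·N4 = k·7 for one integer k, every count in [12, 96]; additionally prefer no 1:1 stage (N1 ≠ N2, N3 ≠ N4)
k = 1…23: no 1:1-free in-range split of k·59 and k·7 into factor pairs; take k = 24
k = 24: N1·N3 = 1416 = 24·59, N2·N4 = 168 = 12·14
achieved = 24·59/(12·14) = 59/7; |achieved − target| = 0 ≤ 59/700 ✓

N1=24 N2=12 N3=59 N4=14 achieved=59/7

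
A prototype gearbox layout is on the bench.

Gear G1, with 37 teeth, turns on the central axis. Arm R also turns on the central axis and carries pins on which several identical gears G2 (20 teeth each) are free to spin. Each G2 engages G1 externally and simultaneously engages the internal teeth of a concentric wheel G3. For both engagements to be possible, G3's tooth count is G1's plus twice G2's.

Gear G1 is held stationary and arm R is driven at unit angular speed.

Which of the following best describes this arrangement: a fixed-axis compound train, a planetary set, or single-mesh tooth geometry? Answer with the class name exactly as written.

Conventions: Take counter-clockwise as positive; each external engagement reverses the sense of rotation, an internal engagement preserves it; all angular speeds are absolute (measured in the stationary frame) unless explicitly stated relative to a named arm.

planetary set

planetary set (37T centre, 20T on arm, 77T internal) — Willis relation
classification: planetary set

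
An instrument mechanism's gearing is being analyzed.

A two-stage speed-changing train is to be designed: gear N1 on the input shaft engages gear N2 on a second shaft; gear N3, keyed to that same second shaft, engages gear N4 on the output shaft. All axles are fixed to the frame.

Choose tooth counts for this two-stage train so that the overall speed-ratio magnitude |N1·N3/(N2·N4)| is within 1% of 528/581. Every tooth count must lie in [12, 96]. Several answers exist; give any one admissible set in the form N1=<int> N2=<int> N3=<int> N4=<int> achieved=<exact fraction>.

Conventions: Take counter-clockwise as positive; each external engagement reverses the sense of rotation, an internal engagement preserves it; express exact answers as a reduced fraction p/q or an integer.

design class (target 528/581): fixed-axis compound train
target = 528/581 in lowest terms: an exact hit needs N1·N3 = k·528 and N2·N4 = k·581 for one integer k, every count in [12, 96]; additionally prefer no 1:1 stage (N1 ≠ N2, N3 ≠ N4)
k = 1: no 1:1-free in-range split of k·528 and k·581 into factor pairs; take k = 2
k = 2: N1·N3 = 1056 = 12·88, N2·N4 = 1162 = 14·83
achieved = 12·88/(14·83) = 528/581; |achieved − target| = 0 ≤ 132/14525 ✓

N1=12 N2=14 N3=88 N4=83 achieved=528/581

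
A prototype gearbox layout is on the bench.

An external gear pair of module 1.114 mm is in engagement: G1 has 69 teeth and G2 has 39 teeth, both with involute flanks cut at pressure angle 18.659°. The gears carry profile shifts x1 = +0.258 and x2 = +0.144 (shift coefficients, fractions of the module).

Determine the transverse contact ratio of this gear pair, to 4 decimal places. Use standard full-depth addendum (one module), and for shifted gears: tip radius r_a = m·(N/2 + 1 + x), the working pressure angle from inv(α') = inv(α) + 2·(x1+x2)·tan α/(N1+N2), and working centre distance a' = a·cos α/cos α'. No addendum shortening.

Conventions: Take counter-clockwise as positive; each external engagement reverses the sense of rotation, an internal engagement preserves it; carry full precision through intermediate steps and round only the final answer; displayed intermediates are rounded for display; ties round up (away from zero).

1.7641

topology: single-mesh involute geometry — m = 1.114, 69T/39T pair
base radii: r_b1 = 36.412941, r_b2 = 20.581227
tip radii: r_a1 = 39.834412, r_a2 = 22.997416
inv(α') = inv(18.659°) + 2·(+0.258+0.144)·tan α/(69+39) = 0.01453683  ⇒  α' = 19.83964°
a' = a·cos α / cos α' = 60.1560·cos 18.659°/cos 19.83964° = 60.590442
action lengths: √(r_a1²−r_b1²) = 16.151722, √(r_a2²−r_b2²) = 10.261297
base pitch p_b = π·m·cos α = 3.315786
CR = (16.151722 + 10.261297 − 60.590442·sin 19.83964°)/3.315786 = 1.764077
contact ratio ≈ 1.7641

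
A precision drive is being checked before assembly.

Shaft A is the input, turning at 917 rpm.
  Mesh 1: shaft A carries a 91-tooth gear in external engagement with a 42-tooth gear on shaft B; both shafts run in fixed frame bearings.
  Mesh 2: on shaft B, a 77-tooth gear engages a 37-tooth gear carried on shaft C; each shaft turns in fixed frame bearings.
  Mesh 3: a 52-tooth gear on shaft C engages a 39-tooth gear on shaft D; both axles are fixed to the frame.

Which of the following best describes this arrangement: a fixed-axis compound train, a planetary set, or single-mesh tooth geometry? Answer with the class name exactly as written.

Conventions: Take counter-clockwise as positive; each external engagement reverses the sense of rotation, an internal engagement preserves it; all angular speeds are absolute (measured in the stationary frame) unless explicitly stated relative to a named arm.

fixed-axis compound train

topology: fixed-axis compound train — 3 meshes, A→D
classification: fixed-axis compound train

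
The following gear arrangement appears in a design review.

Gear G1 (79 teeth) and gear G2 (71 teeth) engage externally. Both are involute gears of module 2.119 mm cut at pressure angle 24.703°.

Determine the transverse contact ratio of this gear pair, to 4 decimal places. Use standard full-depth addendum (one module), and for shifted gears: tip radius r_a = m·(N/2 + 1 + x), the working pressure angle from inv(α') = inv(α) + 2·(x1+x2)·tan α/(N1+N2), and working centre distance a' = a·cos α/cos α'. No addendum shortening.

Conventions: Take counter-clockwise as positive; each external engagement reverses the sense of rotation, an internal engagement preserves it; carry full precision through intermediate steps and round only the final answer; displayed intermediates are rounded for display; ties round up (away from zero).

1.5846

recognized (one external pair, fixed centres): single-mesh tooth geometry, m = 2.119, N1 = 79, N2 = 71
base radii: r_b1 = 76.040757, r_b2 = 68.340427
tip radii: r_a1 = 85.819500, r_a2 = 77.343500
no profile shift: α' = α, a' = a
action lengths: √(r_a1²−r_b1²) = 39.784291, √(r_a2²−r_b2²) = 36.216060
base pitch p_b = π·m·cos α = 6.047825
CR = (39.784291 + 36.216060 − 158.925000·sin 24.70300°)/6.047825 = 1.584581
contact ratio ≈ 1.5846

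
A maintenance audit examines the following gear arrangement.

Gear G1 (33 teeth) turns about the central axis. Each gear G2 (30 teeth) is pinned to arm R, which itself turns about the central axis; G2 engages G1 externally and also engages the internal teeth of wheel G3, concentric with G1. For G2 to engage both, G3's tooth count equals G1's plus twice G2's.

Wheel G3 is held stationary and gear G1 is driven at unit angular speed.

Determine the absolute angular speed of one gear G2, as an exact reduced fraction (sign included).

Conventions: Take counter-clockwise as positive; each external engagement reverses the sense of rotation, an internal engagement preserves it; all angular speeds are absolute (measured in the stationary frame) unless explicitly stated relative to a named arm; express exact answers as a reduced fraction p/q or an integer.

recognized (axles ride arm R): planetary set, 33/30/93 teeth
ring teeth: 33 + 2·30 = 93
33(ω_sun−ω_arm) = −93(ω_ring−ω_arm),  ω_ring = 0, ω_sun = 1
33(1−ω_arm) = −93(0−ω_arm)  ⇒  126·ω_arm = 33  ⇒  ω_arm = 11/42
sun–planet mesh: 33·(1−11/42) = −30·(ω_p−ω_arm)  ⇒  ω_p−ω_arm = -341/420
ω_p = 11/42 − 341/420 = -11/20
exact speed ratio = -11/20

-11/20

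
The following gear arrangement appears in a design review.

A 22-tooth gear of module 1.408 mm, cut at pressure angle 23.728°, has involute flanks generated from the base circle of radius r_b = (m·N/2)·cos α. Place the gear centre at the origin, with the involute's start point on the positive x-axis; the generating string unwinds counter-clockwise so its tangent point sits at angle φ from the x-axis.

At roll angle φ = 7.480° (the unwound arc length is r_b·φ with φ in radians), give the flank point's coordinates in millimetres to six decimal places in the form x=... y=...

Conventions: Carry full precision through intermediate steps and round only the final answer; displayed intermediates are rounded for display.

single-mesh involute tooth geometry (22T wheel at module 1.408)
pitch radius r_p = m·N/2 = 1.408·22/2 = 15.488000
base radius r_b = r_p·cos α = 15.488000·cos 23.728° = 14.178738
roll angle φ = 7.480° = 0.13055063 rad
x = r_b·(cos φ + φ·sin φ) = 14.299051
y = r_b·(sin φ − φ·cos φ) = 0.010498

x=14.299051 y=0.010498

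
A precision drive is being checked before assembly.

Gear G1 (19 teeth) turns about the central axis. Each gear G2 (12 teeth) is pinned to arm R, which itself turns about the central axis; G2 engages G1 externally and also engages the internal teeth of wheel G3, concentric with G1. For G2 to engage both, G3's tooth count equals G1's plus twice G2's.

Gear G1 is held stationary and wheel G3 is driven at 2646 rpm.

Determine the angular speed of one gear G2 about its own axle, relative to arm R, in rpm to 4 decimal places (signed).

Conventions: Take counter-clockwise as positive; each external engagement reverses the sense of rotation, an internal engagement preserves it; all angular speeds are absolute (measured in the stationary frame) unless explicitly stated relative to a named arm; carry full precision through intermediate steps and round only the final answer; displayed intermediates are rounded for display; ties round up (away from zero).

+2905.6210 rpm

recognized (axles ride arm R): planetary set, 19/12/43 teeth
normalise by the input: solve with ω_ring = 1, then scale by 2646 rpm
ring teeth: 19 + 2·12 = 43
19(ω_sun−ω_arm) = −43(ω_ring−ω_arm),  ω_sun = 0, ω_ring = 1
19(0−ω_arm) = −43(1−ω_arm)  ⇒  62·ω_arm = 43  ⇒  ω_arm = 43/62
sun–planet mesh: 19·(0−43/62) = −12·(ω_p−ω_arm)  ⇒  ω_p−ω_arm = 817/744
scale: ω_p−ω_arm = 817/744 × 2646 rpm = +2905.6210 rpm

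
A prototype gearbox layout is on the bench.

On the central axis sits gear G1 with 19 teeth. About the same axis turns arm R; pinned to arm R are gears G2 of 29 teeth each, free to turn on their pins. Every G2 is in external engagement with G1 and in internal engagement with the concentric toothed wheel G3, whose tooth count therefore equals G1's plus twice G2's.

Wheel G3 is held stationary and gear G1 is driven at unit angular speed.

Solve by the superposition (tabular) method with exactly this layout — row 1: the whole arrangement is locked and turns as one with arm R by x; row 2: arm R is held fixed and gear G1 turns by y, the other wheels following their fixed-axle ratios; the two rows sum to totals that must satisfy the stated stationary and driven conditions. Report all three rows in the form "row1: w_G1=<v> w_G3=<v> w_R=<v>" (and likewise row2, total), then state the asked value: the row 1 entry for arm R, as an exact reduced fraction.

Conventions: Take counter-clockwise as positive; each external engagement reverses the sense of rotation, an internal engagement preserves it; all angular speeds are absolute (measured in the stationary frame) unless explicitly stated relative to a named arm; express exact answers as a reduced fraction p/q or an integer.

topology: planetary set — G1 19T / G2 29T / G3 77T, arm = carrier (Willis)
row 1: whole set turns with the arm by x
row 2: sun turns y, ring = −(19/77)·y, arm 0
boundary: total ω_ring = x − (19/77)·y = 0 and total ω_sun = x + y = 1  ⇒  y = 77/96, x = 19/96
row 2 ring = −(19/77)·77/96 = -19/96
totals (row 1 + row 2): sun 19/96 + 77/96 = 1, ring 19/96 + (-19/96) = 0, arm 19/96 + 0 = 19/96
asked cell (row1, arm) = 19/96

row1: w_G1=19/96 w_G3=19/96 w_R=19/96
row2: w_G1=77/96 w_G3=-19/96 w_R=0
total: w_G1=1 w_G3=0 w_R=19/96
asked value: 19/96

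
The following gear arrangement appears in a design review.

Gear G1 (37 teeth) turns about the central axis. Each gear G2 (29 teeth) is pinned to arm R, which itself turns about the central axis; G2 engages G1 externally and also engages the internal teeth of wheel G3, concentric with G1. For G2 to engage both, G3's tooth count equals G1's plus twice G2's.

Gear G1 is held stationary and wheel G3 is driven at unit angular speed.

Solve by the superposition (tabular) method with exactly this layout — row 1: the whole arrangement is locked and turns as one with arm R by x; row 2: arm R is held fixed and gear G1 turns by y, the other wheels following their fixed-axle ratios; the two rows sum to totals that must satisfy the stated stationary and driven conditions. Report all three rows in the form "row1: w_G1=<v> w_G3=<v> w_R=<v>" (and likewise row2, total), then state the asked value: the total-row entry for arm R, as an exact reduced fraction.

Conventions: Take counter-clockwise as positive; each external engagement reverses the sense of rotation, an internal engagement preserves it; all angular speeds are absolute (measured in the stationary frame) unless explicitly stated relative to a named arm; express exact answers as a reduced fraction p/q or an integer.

row1: w_G1=95/132 w_G3=95/132 w_R=95/132
row2: w_G1=-95/132 w_G3=37/132 w_R=0
total: w_G1=0 w_G3=1 w_R=95/132
asked value: 95/132

planetary set (37T centre, 29T on arm, 95T internal) — Willis relation
row 1 (train locked, turned with arm): all members turn x
superposition row 2 [arm held]: sun y, ring −(37/95)·y, arm 0
boundary: total ω_sun = x + y = 0 and total ω_ring = x − (37/95)·y = 1  ⇒  y = -95/132, x = 95/132
row 2 ring = −(37/95)·(-95/132) = 37/132
totals (row 1 + row 2): sun 95/132 + (-95/132) = 0, ring 95/132 + 37/132 = 1, arm 95/132 + 0 = 95/132
asked cell (total, arm) = 95/132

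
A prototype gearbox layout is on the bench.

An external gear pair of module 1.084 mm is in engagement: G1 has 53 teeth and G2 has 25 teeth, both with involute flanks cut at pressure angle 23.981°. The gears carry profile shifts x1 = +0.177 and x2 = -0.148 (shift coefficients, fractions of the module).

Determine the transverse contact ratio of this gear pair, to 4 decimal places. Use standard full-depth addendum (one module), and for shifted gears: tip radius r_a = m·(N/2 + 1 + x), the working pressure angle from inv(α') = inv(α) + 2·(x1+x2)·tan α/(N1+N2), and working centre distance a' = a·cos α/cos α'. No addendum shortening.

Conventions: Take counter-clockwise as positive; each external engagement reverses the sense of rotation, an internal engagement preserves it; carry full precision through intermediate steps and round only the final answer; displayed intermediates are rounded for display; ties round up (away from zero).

1.5337

single-mesh involute tooth geometry (53T engaging 25T at module 1.084)
base radii: r_b1 = 26.246380, r_b2 = 12.380368
tip radii: r_a1 = 30.001868, r_a2 = 14.473568
inv(α') = inv(23.981°) + 2·(+0.177-0.148)·tan α/(53+25) = 0.02661476  ⇒  α' = 24.07635°
a' = a·cos α / cos α' = 42.2760·cos 23.981°/cos 24.07635° = 42.307377
action lengths: √(r_a1²−r_b1²) = 14.534085, √(r_a2²−r_b2²) = 7.497377
base pitch p_b = π·m·cos α = 3.111526
CR = (14.534085 + 7.497377 − 42.307377·sin 24.07635°)/3.111526 = 1.533657
contact ratio ≈ 1.5337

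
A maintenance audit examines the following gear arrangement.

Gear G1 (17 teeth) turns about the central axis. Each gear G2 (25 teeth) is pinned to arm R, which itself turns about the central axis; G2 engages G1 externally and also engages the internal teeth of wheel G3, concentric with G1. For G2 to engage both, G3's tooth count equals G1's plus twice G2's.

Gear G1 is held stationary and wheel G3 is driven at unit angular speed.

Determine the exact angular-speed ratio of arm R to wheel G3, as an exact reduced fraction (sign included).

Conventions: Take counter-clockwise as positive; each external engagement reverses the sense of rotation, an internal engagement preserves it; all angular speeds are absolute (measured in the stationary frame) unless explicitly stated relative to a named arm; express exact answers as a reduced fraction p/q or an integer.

67/84

topology: planetary set — G1 17T / G2 25T / G3 67T, arm = carrier (Willis)
ring teeth: 17 + 2·25 = 67
17(ω_sun−ω_arm) = −67(ω_ring−ω_arm),  ω_sun = 0, ω_ring = 1
17(0−ω_arm) = −67(1−ω_arm)  ⇒  84·ω_arm = 67  ⇒  ω_arm = 67/84
ω_out/ω_in = 67/84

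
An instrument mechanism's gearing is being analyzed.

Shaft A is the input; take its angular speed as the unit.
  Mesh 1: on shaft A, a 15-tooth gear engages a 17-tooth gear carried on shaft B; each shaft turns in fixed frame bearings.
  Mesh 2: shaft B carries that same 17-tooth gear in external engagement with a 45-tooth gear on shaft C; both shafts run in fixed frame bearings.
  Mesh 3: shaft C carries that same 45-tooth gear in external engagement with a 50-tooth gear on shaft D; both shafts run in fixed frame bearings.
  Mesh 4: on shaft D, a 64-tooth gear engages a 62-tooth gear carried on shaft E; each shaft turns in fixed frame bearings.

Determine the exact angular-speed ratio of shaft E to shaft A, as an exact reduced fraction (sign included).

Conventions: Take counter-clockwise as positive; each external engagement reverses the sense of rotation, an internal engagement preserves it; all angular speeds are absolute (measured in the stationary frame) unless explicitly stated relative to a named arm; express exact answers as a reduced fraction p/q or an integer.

48/155

class = fixed-axis compound train [4 meshes; 4 ratios multiply, 4 sense flips]
mesh 1 [15T→17T]: running ratio 15/17, sense −
mesh 2 [17T→45T]: running ratio 1/3, sense +
mesh 3 [45T→50T]: running ratio 3/10, sense −
mesh 4 [64T→62T]: running ratio 48/155, sense +
ω_out/ω_in = 48/155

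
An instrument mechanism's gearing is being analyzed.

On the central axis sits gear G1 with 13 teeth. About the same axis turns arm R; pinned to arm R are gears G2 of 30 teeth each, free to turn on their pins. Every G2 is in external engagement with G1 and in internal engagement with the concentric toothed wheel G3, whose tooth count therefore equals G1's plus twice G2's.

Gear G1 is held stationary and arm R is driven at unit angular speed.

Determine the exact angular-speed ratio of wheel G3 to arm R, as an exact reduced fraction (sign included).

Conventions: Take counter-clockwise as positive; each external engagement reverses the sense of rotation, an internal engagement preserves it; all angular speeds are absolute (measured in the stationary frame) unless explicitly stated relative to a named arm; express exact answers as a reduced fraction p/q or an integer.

86/73

recognized (axles ride arm R): planetary set, 13/30/73 teeth
ring teeth: 13 + 2·30 = 73
13(ω_sun−ω_arm) = −73(ω_ring−ω_arm),  ω_sun = 0, ω_arm = 1
ω_ring = 1 − (13/73)(0−1) = 86/73
ω_out/ω_in = 86/73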